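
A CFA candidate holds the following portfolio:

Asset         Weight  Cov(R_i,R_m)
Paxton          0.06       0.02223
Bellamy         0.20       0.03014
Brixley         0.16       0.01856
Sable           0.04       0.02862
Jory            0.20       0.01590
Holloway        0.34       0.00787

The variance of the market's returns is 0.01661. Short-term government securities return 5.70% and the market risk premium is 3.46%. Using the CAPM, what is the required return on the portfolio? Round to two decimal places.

9.31%

β_Paxton = 0.02223 / 0.01661 = 1.3384
β_Bellamy = 0.03014 / 0.01661 = 1.8146
β_Brixley = 0.01856 / 0.01661 = 1.1174
β_Sable = 0.02862 / 0.01661 = 1.7231
β_Jory = 0.01590 / 0.01661 = 0.9573
β_Holloway = 0.00787 / 0.01661 = 0.4738
β_P = Σ w_i β_i = 0.06×1.3384 + 0.20×1.8146 + 0.16×1.1174 + 0.04×1.7231 + 0.20×0.9573 + 0.34×0.4738 = 1.0435
E(R_P) = R_f + β_P × MRP = 5.70% + 1.0435 × 3.46% = 9.31%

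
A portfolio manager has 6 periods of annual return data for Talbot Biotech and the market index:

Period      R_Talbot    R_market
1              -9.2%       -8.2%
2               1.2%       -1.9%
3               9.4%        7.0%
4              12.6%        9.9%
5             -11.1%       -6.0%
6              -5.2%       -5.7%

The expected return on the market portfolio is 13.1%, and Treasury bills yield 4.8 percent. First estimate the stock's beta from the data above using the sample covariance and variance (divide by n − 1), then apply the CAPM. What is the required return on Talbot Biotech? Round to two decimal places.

15.33%

Mean R_i = (-9.2 + 1.2 + 9.4 + 12.6 − 11.1 − 5.2) / 6 = -0.3833%
Mean R_m = (-8.2 − 1.9 + 7.0 + 9.9 − 6.0 − 5.7) / 6 = -0.8167%
Σ(R_i − R̄_i)(R_m − R̄_m) = 358.0617  ⇒  Cov = 358.0617 / 5 = 71.6123
Σ(R_m − R̄_m)² = 282.3483  ⇒  Var(R_m) = 282.3483 / 5 = 56.4697
β = Cov / Var(R_m) = 71.6123 / 56.4697 = 1.2682
MRP = 13.1% − 4.8% = 8.30%
E(R) = R_f + β × MRP = 4.8% + 1.2682 × 8.3% = 15.33%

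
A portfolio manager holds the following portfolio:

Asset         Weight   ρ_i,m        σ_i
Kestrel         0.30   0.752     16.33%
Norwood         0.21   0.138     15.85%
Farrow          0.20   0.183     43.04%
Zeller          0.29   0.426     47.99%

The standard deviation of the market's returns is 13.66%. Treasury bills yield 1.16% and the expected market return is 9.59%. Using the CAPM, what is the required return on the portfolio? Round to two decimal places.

8.35%

β_Kestrel = 0.752 × 16.33% / 13.66% = 0.8990
β_Norwood = 0.138 × 15.85% / 13.66% = 0.1601
β_Farrow = 0.183 × 43.04% / 13.66% = 0.5766
β_Zeller = 0.426 × 47.99% / 13.66% = 1.4966
β_P = Σ w_i β_i = 0.30×0.8990 + 0.21×0.1601 + 0.20×0.5766 + 0.29×1.4966 = 0.8527
MRP = 9.59% − 1.16% = 8.43%
E(R_P) = R_f + β_P × MRP = 1.16% + 0.8527 × 8.43% = 8.35%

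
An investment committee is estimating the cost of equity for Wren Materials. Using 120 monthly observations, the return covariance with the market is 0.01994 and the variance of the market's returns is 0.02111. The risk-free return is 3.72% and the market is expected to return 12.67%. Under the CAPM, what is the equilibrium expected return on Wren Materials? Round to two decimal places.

12.17%

β = Cov(R_i, R_m) / Var(R_m) = 0.01994 / 0.02111 = 0.9446
MRP = 12.67% − 3.72% = 8.95%
E(R) = R_f + β × MRP = 3.72% + 0.9446 × 8.95% = 12.17%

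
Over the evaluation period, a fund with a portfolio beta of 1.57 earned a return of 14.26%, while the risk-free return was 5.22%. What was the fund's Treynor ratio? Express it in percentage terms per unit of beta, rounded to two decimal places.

Treynor = (R_P − R_f) / β_P = (14.26% − 5.22%) / 1.5700 = 9.04% / 1.5700 = 5.76%

5.76%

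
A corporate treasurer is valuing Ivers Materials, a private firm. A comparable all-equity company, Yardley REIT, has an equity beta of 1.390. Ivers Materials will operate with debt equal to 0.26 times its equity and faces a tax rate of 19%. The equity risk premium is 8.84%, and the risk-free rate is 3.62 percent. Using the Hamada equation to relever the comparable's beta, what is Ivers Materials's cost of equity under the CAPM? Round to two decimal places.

β_L = β_U × [1 + (1 − t)(D/E)] = 1.390 × [1 + (1 − 0.19) × 0.26]
    = 1.390 × [1 + 0.81 × 0.26] = 1.390 × 1.2106 = 1.6827
E(R) = R_f + β_L × MRP = 3.62% + 1.6827 × 8.84% = 18.50%

18.50%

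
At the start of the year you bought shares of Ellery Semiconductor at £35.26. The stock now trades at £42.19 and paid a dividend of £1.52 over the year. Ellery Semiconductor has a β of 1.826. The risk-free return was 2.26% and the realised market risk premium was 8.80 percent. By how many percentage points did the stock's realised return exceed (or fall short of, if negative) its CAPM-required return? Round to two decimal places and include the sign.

+5.64%

Realised HPR = (P1 + D1 − P0) / P0 = (42.19 + 1.52 − 35.26) / 35.26 = 8.45 / 35.26 = 23.9648%
CAPM required = R_f + β·MRP = 2.26% + 1.826 × 8.80% = 18.32880%
α = realised − required = 23.9648% − 18.32880% = +5.64%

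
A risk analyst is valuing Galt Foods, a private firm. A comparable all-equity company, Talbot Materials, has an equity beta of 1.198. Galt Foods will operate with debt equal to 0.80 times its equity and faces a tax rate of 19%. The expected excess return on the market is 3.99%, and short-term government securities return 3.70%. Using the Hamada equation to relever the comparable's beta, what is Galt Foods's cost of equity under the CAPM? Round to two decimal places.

11.58%

β_L = β_U × [1 + (1 − t)(D/E)] = 1.198 × [1 + (1 − 0.19) × 0.80]
    = 1.198 × [1 + 0.81 × 0.80] = 1.198 × 1.6480 = 1.9743
E(R) = R_f + β_L × MRP = 3.70% + 1.9743 × 3.99% = 11.58%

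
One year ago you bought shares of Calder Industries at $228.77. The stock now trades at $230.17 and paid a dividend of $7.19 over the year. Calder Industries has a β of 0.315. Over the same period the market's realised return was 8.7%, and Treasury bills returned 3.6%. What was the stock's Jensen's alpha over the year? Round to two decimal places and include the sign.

Realised HPR = (P1 + D1 − P0) / P0 = (230.17 + 7.19 − 228.77) / 228.77 = 8.59 / 228.77 = 3.7549%
MRP = 8.7% − 3.6% = 5.10%
CAPM required = R_f + β·MRP = 3.6% + 0.315 × 5.1% = 5.2065%
α = realised − required = 3.7549% − 5.2065% = -1.45%

-1.45%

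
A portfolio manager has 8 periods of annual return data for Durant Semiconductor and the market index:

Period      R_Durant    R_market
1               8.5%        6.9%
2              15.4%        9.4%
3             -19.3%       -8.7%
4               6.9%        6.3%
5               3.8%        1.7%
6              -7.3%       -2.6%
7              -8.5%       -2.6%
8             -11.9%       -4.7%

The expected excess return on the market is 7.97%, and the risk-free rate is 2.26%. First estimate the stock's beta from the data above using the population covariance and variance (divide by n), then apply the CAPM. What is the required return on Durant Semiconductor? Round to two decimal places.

Mean R_i = (8.5 + 15.4 − 19.3 + 6.9 + 3.8 − 7.3 − 8.5 − 11.9) / 8 = -1.5500%
Mean R_m = (6.9 + 9.4 − 8.7 + 6.3 + 1.7 − 2.6 − 2.6 − 4.7) / 8 = 0.7125%
Σ(R_i − R̄_i)(R_m − R̄_m) = 527.0950  ⇒  Cov = 527.0950 / 8 = 65.8869
Σ(R_m − R̄_m)² = 285.7888  ⇒  Var(R_m) = 285.7888 / 8 = 35.7236
β = Cov / Var(R_m) = 65.8869 / 35.7236 = 1.8444
E(R) = R_f + β × MRP = 2.26% + 1.8444 × 7.97% = 16.96%

16.96%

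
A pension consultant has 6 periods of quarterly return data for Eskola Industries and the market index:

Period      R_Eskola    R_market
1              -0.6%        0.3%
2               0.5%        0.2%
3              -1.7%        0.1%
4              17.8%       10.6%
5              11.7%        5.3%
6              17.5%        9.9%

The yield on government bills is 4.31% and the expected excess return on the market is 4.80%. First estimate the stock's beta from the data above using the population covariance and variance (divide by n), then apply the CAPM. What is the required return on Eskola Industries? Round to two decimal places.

Mean R_i = (-0.6 + 0.5 − 1.7 + 17.8 + 11.7 + 17.5) / 6 = 7.5333%
Mean R_m = (0.3 + 0.2 + 0.1 + 10.6 + 5.3 + 9.9) / 6 = 4.4000%
Σ(R_i − R̄_i)(R_m − R̄_m) = 224.8100  ⇒  Cov = 224.8100 / 6 = 37.4683
Σ(R_m − R̄_m)² = 122.4400  ⇒  Var(R_m) = 122.4400 / 6 = 20.4067
β = Cov / Var(R_m) = 37.4683 / 20.4067 = 1.8361
E(R) = R_f + β × MRP = 4.31% + 1.8361 × 4.80% = 13.12%

13.12%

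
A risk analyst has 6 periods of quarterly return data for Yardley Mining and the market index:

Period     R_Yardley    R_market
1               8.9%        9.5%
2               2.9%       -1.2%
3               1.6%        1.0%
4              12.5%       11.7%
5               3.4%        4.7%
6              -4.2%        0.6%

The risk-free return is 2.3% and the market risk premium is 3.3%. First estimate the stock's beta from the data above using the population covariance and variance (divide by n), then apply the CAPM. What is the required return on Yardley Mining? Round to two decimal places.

Mean R_i = (8.9 + 2.9 + 1.6 + 12.5 + 3.4 − 4.2) / 6 = 4.1833%
Mean R_m = (9.5 − 1.2 + 1.0 + 11.7 + 4.7 + 0.6) / 6 = 4.3833%
Σ(R_i − R̄_i)(R_m − R̄_m) = 132.3583  ⇒  Cov = 132.3583 / 6 = 22.0597
Σ(R_m − R̄_m)² = 136.7483  ⇒  Var(R_m) = 136.7483 / 6 = 22.7914
β = Cov / Var(R_m) = 22.0597 / 22.7914 = 0.9679
E(R) = R_f + β × MRP = 2.3% + 0.9679 × 3.3% = 5.49%

5.49%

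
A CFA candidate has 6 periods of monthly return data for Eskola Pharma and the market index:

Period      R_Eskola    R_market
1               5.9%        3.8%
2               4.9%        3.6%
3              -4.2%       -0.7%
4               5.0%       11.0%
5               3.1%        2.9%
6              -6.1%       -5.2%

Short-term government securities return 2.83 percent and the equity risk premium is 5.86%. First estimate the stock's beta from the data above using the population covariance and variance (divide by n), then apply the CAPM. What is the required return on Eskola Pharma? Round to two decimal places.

Mean R_i = (5.9 + 4.9 − 4.2 + 5.0 + 3.1 − 6.1) / 6 = 1.4333%
Mean R_m = (3.8 + 3.6 − 0.7 + 11.0 + 2.9 − 5.2) / 6 = 2.5667%
Σ(R_i − R̄_i)(R_m − R̄_m) = 116.6367  ⇒  Cov = 116.6367 / 6 = 19.4395
Σ(R_m − R̄_m)² = 144.8133  ⇒  Var(R_m) = 144.8133 / 6 = 24.1356
β = Cov / Var(R_m) = 19.4395 / 24.1356 = 0.8054
E(R) = R_f + β × MRP = 2.83% + 0.8054 × 5.86% = 7.55%

7.55%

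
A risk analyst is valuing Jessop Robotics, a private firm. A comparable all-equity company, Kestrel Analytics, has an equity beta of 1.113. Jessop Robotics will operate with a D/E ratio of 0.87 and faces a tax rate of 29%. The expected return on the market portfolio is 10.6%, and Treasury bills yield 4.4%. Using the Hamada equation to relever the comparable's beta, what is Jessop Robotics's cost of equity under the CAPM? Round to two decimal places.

β_L = β_U × [1 + (1 − t)(D/E)] = 1.113 × [1 + (1 − 0.29) × 0.87]
    = 1.113 × [1 + 0.71 × 0.87] = 1.113 × 1.6177 = 1.8005
MRP = 10.6% − 4.4% = 6.20%
E(R) = R_f + β_L × MRP = 4.4% + 1.8005 × 6.2% = 15.56%

15.56%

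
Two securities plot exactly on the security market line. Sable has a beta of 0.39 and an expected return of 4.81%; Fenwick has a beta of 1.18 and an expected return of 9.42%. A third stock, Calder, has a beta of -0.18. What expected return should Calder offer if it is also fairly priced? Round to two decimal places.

MRP (SML slope) = (9.42% − 4.81%) / (1.18 − 0.39) = 4.61% / 0.79 = 5.8354%
R_f (intercept) = 4.81% − 0.39 × 5.8354% = 2.5342%
E(R_Calder) = R_f + β × MRP = 2.5342% + -0.18 × 5.8354% = 1.48%

1.48%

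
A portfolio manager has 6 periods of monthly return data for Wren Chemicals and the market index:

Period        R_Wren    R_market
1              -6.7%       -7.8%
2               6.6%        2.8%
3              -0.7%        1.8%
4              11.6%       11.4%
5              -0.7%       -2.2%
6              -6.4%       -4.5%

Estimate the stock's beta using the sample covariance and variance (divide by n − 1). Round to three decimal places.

1.020

Mean R_i = (-6.7 + 6.6 − 0.7 + 11.6 − 0.7 − 6.4) / 6 = 0.6167%
Mean R_m = (-7.8 + 2.8 + 1.8 + 11.4 − 2.2 − 4.5) / 6 = 0.2500%
Σ(R_i − R̄_i)(R_m − R̄_m) = 231.1350  ⇒  Cov = 231.1350 / 5 = 46.2270
Σ(R_m − R̄_m)² = 226.5950  ⇒  Var(R_m) = 226.5950 / 5 = 45.3190
β = Cov / Var(R_m) = 46.2270 / 45.3190 = 1.0200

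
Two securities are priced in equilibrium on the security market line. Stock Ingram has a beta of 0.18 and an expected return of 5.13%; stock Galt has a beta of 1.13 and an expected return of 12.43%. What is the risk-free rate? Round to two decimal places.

3.75%

Both satisfy E(R) = R_f + β·MRP, so the slope of the SML is
MRP = (12.43% − 5.13%) / (1.13 − 0.18) = 7.30% / 0.95 = 7.6842%
R_f = E(R_Ingram) − β_Ingram·MRP = 5.13% − 0.18 × 7.6842% = 3.7468%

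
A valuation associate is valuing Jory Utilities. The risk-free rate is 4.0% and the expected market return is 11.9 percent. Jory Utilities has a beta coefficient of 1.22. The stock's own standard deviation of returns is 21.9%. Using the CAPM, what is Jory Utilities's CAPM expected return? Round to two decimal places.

13.64%

Market risk premium = E(R_m) − R_f = 11.9% − 4.0% = 7.90%
E(R) = R_f + β × MRP = 4.0% + 1.22 × 7.9% = 13.64%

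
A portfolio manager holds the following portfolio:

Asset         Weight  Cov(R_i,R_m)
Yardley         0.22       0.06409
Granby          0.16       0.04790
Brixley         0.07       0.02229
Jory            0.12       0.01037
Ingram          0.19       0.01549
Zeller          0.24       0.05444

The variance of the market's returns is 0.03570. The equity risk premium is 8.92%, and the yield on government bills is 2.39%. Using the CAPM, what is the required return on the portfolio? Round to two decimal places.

β_Yardley = 0.06409 / 0.03570 = 1.7952
β_Granby = 0.04790 / 0.03570 = 1.3417
β_Brixley = 0.02229 / 0.03570 = 0.6244
β_Jory = 0.01037 / 0.03570 = 0.2905
β_Ingram = 0.01549 / 0.03570 = 0.4339
β_Zeller = 0.05444 / 0.03570 = 1.5249
β_P = Σ w_i β_i = 0.22×1.7952 + 0.16×1.3417 + 0.07×0.6244 + 0.12×0.2905 + 0.19×0.4339 + 0.24×1.5249 = 1.1366
E(R_P) = R_f + β_P × MRP = 2.39% + 1.1366 × 8.92% = 12.53%

12.53%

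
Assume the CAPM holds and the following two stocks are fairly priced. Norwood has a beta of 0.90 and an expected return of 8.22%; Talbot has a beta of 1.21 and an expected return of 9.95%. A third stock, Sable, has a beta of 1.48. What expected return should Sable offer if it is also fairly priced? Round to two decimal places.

11.46%

MRP (SML slope) = (9.95% − 8.22%) / (1.21 − 0.90) = 1.73% / 0.31 = 5.5806%
R_f (intercept) = 8.22% − 0.90 × 5.5806% = 3.1975%
E(R_Sable) = R_f + β × MRP = 3.1975% + 1.48 × 5.5806% = 11.46%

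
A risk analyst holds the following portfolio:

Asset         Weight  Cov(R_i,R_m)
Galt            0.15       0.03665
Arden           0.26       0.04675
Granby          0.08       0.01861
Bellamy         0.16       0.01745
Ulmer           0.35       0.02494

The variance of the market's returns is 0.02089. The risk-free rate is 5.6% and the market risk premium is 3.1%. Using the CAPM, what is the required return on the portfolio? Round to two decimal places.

β_Galt = 0.03665 / 0.02089 = 1.7544
β_Arden = 0.04675 / 0.02089 = 2.2379
β_Granby = 0.01861 / 0.02089 = 0.8909
β_Bellamy = 0.01745 / 0.02089 = 0.8353
β_Ulmer = 0.02494 / 0.02089 = 1.1939
β_P = Σ w_i β_i = 0.15×1.7544 + 0.26×2.2379 + 0.08×0.8909 + 0.16×0.8353 + 0.35×1.1939 = 1.4678
E(R_P) = R_f + β_P × MRP = 5.6% + 1.4678 × 3.1% = 10.15%

10.15%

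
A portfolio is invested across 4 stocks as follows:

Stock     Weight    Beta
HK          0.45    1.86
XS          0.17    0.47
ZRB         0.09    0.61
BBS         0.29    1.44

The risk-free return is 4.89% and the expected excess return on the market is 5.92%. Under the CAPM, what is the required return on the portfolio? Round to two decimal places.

β_P = Σ w_i β_i = 0.45×1.86 + 0.17×0.47 + 0.09×0.61 + 0.29×1.44 = 1.3894
E(R_P) = R_f + β_P × MRP = 4.89% + 1.3894 × 5.92% = 13.12%

13.12%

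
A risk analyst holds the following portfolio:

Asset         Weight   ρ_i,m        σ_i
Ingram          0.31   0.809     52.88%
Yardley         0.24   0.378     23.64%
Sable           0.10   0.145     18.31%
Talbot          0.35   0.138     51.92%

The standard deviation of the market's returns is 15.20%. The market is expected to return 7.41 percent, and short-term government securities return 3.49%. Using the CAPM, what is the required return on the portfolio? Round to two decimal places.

β_Ingram = 0.809 × 52.88% / 15.20% = 2.8145
β_Yardley = 0.378 × 23.64% / 15.20% = 0.5879
β_Sable = 0.145 × 18.31% / 15.20% = 0.1747
β_Talbot = 0.138 × 51.92% / 15.20% = 0.4714
β_P = Σ w_i β_i = 0.31×2.8145 + 0.24×0.5879 + 0.10×0.1747 + 0.35×0.4714 = 1.1961
MRP = 7.41% − 3.49% = 3.92%
E(R_P) = R_f + β_P × MRP = 3.49% + 1.1961 × 3.92% = 8.18%

8.18%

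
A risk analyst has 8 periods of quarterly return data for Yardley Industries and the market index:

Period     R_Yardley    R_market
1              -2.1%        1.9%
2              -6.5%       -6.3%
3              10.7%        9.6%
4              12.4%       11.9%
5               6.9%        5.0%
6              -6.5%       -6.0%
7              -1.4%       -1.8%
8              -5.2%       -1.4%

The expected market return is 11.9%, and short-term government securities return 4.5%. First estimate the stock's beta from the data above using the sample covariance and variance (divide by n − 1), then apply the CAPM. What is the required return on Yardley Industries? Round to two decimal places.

12.70%

Mean R_i = (-2.1 − 6.5 + 10.7 + 12.4 + 6.9 − 6.5 − 1.4 − 5.2) / 8 = 1.0375%
Mean R_m = (1.9 − 6.3 + 9.6 + 11.9 + 5.0 − 6.0 − 1.8 − 1.4) / 8 = 1.6125%
Σ(R_i − R̄_i)(R_m − R̄_m) = 357.1563  ⇒  Cov = 357.1563 / 7 = 51.0223
Σ(R_m − R̄_m)² = 322.4688  ⇒  Var(R_m) = 322.4688 / 7 = 46.0670
β = Cov / Var(R_m) = 51.0223 / 46.0670 = 1.1076
MRP = 11.9% − 4.5% = 7.40%
E(R) = R_f + β × MRP = 4.5% + 1.1076 × 7.4% = 12.70%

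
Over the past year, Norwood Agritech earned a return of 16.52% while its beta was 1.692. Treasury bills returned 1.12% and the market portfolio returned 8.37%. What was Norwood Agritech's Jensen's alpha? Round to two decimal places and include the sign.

Market excess return = 8.37% − 1.12% = 7.25%
CAPM benchmark = R_f + β(R_m − R_f) = 1.12% + 1.692 × 7.25% = 13.38700%
α = actual − benchmark = 16.52% − 13.38700% = +3.13%

+3.13%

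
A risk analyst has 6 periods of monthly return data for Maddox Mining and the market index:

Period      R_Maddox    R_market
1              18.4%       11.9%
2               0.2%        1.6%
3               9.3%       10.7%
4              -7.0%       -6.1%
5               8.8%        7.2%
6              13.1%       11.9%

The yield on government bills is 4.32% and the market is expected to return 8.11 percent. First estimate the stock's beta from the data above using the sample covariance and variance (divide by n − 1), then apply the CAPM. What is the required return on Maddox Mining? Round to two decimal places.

Mean R_i = (18.4 + 0.2 + 9.3 − 7.0 + 8.8 + 13.1) / 6 = 7.1333%
Mean R_m = (11.9 + 1.6 + 10.7 − 6.1 + 7.2 + 11.9) / 6 = 6.2000%
Σ(R_i − R̄_i)(R_m − R̄_m) = 315.3800  ⇒  Cov = 315.3800 / 5 = 63.0760
Σ(R_m − R̄_m)² = 258.6800  ⇒  Var(R_m) = 258.6800 / 5 = 51.7360
β = Cov / Var(R_m) = 63.0760 / 51.7360 = 1.2192
MRP = 8.11% − 4.32% = 3.79%
E(R) = R_f + β × MRP = 4.32% + 1.2192 × 3.79% = 8.94%

8.94%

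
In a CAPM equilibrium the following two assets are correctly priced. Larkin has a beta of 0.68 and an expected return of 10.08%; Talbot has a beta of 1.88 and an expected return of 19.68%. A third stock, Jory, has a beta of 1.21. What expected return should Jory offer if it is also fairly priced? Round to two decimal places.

MRP (SML slope) = (19.68% − 10.08%) / (1.88 − 0.68) = 9.60% / 1.20 = 8.0000%
R_f (intercept) = 10.08% − 0.68 × 8.0000% = 4.6400%
E(R_Jory) = R_f + β × MRP = 4.6400% + 1.21 × 8.0000% = 14.32%

14.32%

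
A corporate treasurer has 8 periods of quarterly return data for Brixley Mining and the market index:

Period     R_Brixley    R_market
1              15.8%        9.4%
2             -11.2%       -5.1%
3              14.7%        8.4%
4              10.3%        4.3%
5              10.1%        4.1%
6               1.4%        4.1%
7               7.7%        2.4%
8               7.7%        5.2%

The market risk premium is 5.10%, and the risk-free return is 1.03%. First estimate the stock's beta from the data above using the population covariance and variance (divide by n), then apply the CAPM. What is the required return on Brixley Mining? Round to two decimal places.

10.35%

Mean R_i = (15.8 − 11.2 + 14.7 + 10.3 + 10.1 + 1.4 + 7.7 + 7.7) / 8 = 7.0625%
Mean R_m = (9.4 − 5.1 + 8.4 + 4.3 + 4.1 + 4.1 + 2.4 + 5.2) / 8 = 4.1000%
Σ(R_i − R̄_i)(R_m − R̄_m) = 247.4300  ⇒  Cov = 247.4300 / 8 = 30.9288
Σ(R_m − R̄_m)² = 135.3600  ⇒  Var(R_m) = 135.3600 / 8 = 16.9200
β = Cov / Var(R_m) = 30.9288 / 16.9200 = 1.8279
E(R) = R_f + β × MRP = 1.03% + 1.8279 × 5.10% = 10.35%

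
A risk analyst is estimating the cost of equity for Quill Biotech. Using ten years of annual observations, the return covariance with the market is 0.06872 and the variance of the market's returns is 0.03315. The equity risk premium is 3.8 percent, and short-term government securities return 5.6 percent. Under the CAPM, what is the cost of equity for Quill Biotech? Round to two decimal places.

13.48%

β = Cov(R_i, R_m) / Var(R_m) = 0.06872 / 0.03315 = 2.0730
E(R) = R_f + β × MRP = 5.6% + 2.0730 × 3.8% = 13.48%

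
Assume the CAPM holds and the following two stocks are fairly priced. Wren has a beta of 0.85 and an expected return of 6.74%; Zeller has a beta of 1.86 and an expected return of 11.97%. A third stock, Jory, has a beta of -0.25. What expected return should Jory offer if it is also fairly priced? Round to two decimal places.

MRP (SML slope) = (11.97% − 6.74%) / (1.86 − 0.85) = 5.23% / 1.01 = 5.1782%
R_f (intercept) = 6.74% − 0.85 × 5.1782% = 2.3385%
E(R_Jory) = R_f + β × MRP = 2.3385% + -0.25 × 5.1782% = 1.04%

1.04%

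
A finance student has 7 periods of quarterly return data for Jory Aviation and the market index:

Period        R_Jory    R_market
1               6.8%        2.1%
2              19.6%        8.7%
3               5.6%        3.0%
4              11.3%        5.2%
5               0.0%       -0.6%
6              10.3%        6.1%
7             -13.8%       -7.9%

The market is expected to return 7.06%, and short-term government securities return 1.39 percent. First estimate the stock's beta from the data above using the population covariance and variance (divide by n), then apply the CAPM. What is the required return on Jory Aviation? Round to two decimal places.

12.23%

Mean R_i = (6.8 + 19.6 + 5.6 + 11.3 + 0.0 + 10.3 − 13.8) / 7 = 5.6857%
Mean R_m = (2.1 + 8.7 + 3.0 + 5.2 − 0.6 + 6.1 − 7.9) / 7 = 2.3714%
Σ(R_i − R̄_i)(R_m − R̄_m) = 337.8271  ⇒  Cov = 337.8271 / 7 = 48.2610
Σ(R_m − R̄_m)² = 176.7543  ⇒  Var(R_m) = 176.7543 / 7 = 25.2506
β = Cov / Var(R_m) = 48.2610 / 25.2506 = 1.9113
MRP = 7.06% − 1.39% = 5.67%
E(R) = R_f + β × MRP = 1.39% + 1.9113 × 5.67% = 12.23%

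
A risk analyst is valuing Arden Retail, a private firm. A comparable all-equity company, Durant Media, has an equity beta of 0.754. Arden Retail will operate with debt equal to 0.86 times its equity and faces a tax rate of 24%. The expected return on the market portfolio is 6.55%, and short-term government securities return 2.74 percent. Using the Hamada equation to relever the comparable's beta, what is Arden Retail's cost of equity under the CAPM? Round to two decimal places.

7.49%

β_L = β_U × [1 + (1 − t)(D/E)] = 0.754 × [1 + (1 − 0.24) × 0.86]
    = 0.754 × [1 + 0.76 × 0.86] = 0.754 × 1.6536 = 1.2468
MRP = 6.55% − 2.74% = 3.81%
E(R) = R_f + β_L × MRP = 2.74% + 1.2468 × 3.81% = 7.49%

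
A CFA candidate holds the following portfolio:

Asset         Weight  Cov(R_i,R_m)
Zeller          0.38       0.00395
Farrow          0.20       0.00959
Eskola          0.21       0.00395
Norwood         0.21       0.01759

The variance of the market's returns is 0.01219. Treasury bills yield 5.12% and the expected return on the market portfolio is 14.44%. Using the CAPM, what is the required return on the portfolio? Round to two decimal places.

11.19%

β_Zeller = 0.00395 / 0.01219 = 0.3240
β_Farrow = 0.00959 / 0.01219 = 0.7867
β_Eskola = 0.00395 / 0.01219 = 0.3240
β_Norwood = 0.01759 / 0.01219 = 1.4430
β_P = Σ w_i β_i = 0.38×0.3240 + 0.20×0.7867 + 0.21×0.3240 + 0.21×1.4430 = 0.6515
MRP = 14.44% − 5.12% = 9.32%
E(R_P) = R_f + β_P × MRP = 5.12% + 0.6515 × 9.32% = 11.19%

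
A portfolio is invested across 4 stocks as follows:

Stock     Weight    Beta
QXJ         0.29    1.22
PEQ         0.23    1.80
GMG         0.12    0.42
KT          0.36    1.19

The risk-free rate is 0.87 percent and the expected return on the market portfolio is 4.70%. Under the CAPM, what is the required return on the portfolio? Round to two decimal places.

5.64%

β_P = Σ w_i β_i = 0.29×1.22 + 0.23×1.80 + 0.12×0.42 + 0.36×1.19 = 1.2466
MRP = 4.70% − 0.87% = 3.83%
E(R_P) = R_f + β_P × MRP = 0.87% + 1.2466 × 3.83% = 5.64%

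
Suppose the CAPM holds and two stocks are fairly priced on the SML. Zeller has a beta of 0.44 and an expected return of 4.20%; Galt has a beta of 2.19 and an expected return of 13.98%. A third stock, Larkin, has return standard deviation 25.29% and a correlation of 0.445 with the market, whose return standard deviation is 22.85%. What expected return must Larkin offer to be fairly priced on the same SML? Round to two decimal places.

4.49%

MRP = (13.98% − 4.20%) / (2.19 − 0.44) = 5.5886%
R_f = 4.20% − 0.44 × 5.5886% = 1.7410%
β_Larkin = ρ·σ_i/σ_m = 0.445 × 25.29 / 22.85 = 0.4925
E(R_Larkin) = R_f + β × MRP = 1.7410% + 0.4925 × 5.5886% = 4.49%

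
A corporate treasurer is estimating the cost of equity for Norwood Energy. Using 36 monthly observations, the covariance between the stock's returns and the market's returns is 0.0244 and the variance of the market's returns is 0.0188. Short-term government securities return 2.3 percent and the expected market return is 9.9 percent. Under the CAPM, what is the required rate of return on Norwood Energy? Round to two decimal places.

β = Cov(R_i, R_m) / Var(R_m) = 0.0244 / 0.0188 = 1.2979
MRP = 9.9% − 2.3% = 7.60%
E(R) = R_f + β × MRP = 2.3% + 1.2979 × 7.6% = 12.16%

12.16%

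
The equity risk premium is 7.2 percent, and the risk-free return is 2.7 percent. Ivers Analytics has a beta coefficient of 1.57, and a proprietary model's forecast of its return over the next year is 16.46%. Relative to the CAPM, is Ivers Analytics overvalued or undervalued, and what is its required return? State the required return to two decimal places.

Required return = R_f + β·MRP = 2.7% + 1.57 × 7.2% = 14.00%
Forecast 16.46% > required 14.00% → the stock plots above the SML → undervalued.

Undervalued; required return 14.00%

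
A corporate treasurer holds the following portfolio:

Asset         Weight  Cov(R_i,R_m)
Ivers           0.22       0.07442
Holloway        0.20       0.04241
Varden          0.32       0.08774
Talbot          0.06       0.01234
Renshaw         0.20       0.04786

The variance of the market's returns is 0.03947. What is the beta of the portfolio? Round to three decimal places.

1.602

β_Ivers = 0.07442 / 0.03947 = 1.8855
β_Holloway = 0.04241 / 0.03947 = 1.0745
β_Varden = 0.08774 / 0.03947 = 2.2230
β_Talbot = 0.01234 / 0.03947 = 0.3126
β_Renshaw = 0.04786 / 0.03947 = 1.2126
β_P = Σ w_i β_i = 0.22×1.8855 + 0.20×1.0745 + 0.32×2.2230 + 0.06×0.3126 + 0.20×1.2126 = 1.6023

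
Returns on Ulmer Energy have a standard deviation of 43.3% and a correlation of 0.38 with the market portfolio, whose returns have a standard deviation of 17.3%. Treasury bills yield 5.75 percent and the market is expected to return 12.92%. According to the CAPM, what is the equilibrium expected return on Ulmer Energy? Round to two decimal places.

β = ρ × σ_i / σ_m = 0.38 × 43.3% / 17.3% = 0.9511
MRP = 12.92% − 5.75% = 7.17%
E(R) = 5.75% + 0.9511 × 7.17% = 12.57%

12.57%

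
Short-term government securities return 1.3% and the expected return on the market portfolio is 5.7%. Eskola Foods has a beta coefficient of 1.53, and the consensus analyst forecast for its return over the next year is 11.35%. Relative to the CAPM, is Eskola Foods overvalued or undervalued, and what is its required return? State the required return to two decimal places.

MRP = 5.7% − 1.3% = 4.40%
Required return = R_f + β·MRP = 1.3% + 1.53 × 4.4% = 8.03%
Forecast 11.35% > required 8.03% → the stock plots above the SML → undervalued.

Undervalued; required return 8.03%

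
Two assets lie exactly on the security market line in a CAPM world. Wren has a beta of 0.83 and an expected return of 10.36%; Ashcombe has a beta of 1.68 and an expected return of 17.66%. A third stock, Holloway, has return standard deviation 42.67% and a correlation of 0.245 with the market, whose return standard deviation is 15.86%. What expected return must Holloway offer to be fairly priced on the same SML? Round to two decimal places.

8.89%

MRP = (17.66% − 10.36%) / (1.68 − 0.83) = 8.5882%
R_f = 10.36% − 0.83 × 8.5882% = 3.2318%
β_Holloway = ρ·σ_i/σ_m = 0.245 × 42.67 / 15.86 = 0.6592
E(R_Holloway) = R_f + β × MRP = 3.2318% + 0.6592 × 8.5882% = 8.89%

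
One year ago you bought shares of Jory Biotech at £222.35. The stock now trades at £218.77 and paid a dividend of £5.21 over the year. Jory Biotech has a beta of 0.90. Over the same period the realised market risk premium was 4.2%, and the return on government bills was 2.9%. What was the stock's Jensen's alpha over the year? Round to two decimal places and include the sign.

Realised HPR = (P1 + D1 − P0) / P0 = (218.77 + 5.21 − 222.35) / 222.35 = 1.63 / 222.35 = 0.7331%
CAPM required = R_f + β·MRP = 2.9% + 0.90 × 4.2% = 6.6800%
α = realised − required = 0.7331% − 6.6800% = -5.95%

-5.95%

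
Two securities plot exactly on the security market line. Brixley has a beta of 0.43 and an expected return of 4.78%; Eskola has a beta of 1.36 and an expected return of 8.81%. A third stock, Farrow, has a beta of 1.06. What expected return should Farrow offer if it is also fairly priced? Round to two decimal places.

MRP (SML slope) = (8.81% − 4.78%) / (1.36 − 0.43) = 4.03% / 0.93 = 4.3333%
R_f (intercept) = 4.78% − 0.43 × 4.3333% = 2.9167%
E(R_Farrow) = R_f + β × MRP = 2.9167% + 1.06 × 4.3333% = 7.51%

7.51%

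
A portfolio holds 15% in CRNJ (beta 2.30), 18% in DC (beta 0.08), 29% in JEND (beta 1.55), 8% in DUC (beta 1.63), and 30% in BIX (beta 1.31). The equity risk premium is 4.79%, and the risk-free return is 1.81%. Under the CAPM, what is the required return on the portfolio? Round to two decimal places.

8.19%

β_P = Σ w_i β_i = 0.15×2.30 + 0.18×0.08 + 0.29×1.55 + 0.08×1.63 + 0.30×1.31 = 1.3323
E(R_P) = R_f + β_P × MRP = 1.81% + 1.3323 × 4.79% = 8.19%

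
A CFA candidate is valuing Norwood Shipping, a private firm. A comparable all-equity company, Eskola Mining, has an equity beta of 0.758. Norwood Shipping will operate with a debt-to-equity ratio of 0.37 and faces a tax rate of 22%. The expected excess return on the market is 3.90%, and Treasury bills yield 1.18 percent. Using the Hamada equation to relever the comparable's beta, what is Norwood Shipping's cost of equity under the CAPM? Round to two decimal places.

β_L = β_U × [1 + (1 − t)(D/E)] = 0.758 × [1 + (1 − 0.22) × 0.37]
    = 0.758 × [1 + 0.78 × 0.37] = 0.758 × 1.2886 = 0.9768
E(R) = R_f + β_L × MRP = 1.18% + 0.9768 × 3.90% = 4.99%

4.99%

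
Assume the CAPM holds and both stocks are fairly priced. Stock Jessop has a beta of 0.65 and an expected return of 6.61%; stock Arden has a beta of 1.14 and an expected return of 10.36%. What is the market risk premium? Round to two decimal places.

Both satisfy E(R) = R_f + β·MRP, so the slope of the SML is
MRP = (10.36% − 6.61%) / (1.14 − 0.65) = 3.75% / 0.49 = 7.6531%

7.65%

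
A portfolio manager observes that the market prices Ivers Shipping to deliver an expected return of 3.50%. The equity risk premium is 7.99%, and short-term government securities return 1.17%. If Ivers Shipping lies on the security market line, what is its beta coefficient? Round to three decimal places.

β = (E(R) − R_f) / MRP = (3.50% − 1.17%) / 7.99% = 2.33% / 7.99% = 0.292

0.292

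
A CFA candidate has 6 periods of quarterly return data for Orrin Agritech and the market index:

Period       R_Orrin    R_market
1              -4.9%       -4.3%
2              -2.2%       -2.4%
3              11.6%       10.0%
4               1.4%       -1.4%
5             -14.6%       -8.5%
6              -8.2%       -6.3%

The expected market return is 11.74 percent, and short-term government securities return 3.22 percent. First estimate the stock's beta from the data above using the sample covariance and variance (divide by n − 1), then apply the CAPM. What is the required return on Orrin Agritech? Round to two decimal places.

Mean R_i = (-4.9 − 2.2 + 11.6 + 1.4 − 14.6 − 8.2) / 6 = -2.8167%
Mean R_m = (-4.3 − 2.4 + 10.0 − 1.4 − 8.5 − 6.3) / 6 = -2.1500%
Σ(R_i − R̄_i)(R_m − R̄_m) = 279.8150  ⇒  Cov = 279.8150 / 5 = 55.9630
Σ(R_m − R̄_m)² = 210.4150  ⇒  Var(R_m) = 210.4150 / 5 = 42.0830
β = Cov / Var(R_m) = 55.9630 / 42.0830 = 1.3298
MRP = 11.74% − 3.22% = 8.52%
E(R) = R_f + β × MRP = 3.22% + 1.3298 × 8.52% = 14.55%

14.55%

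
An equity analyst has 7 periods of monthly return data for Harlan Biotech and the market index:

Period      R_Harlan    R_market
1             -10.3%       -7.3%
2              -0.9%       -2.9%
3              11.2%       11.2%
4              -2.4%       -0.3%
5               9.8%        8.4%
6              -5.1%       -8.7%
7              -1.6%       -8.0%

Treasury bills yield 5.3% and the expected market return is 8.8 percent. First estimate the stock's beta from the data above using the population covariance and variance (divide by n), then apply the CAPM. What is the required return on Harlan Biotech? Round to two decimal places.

8.40%

Mean R_i = (-10.3 − 0.9 + 11.2 − 2.4 + 9.8 − 5.1 − 1.6) / 7 = 0.1000%
Mean R_m = (-7.3 − 2.9 + 11.2 − 0.3 + 8.4 − 8.7 − 8.0) / 7 = -1.0857%
Σ(R_i − R̄_i)(R_m − R̄_m) = 344.2100  ⇒  Cov = 344.2100 / 7 = 49.1729
Σ(R_m − R̄_m)² = 389.2286  ⇒  Var(R_m) = 389.2286 / 7 = 55.6041
β = Cov / Var(R_m) = 49.1729 / 55.6041 = 0.8843
MRP = 8.8% − 5.3% = 3.50%
E(R) = R_f + β × MRP = 5.3% + 0.8843 × 3.5% = 8.40%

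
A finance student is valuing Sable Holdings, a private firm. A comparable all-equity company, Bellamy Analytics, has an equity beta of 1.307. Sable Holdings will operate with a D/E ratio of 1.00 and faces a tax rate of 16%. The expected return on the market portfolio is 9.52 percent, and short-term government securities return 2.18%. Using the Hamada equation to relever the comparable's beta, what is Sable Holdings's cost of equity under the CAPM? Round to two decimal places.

19.83%

β_L = β_U × [1 + (1 − t)(D/E)] = 1.307 × [1 + (1 − 0.16) × 1.00]
    = 1.307 × [1 + 0.84 × 1.00] = 1.307 × 1.8400 = 2.4049
MRP = 9.52% − 2.18% = 7.34%
E(R) = R_f + β_L × MRP = 2.18% + 2.4049 × 7.34% = 19.83%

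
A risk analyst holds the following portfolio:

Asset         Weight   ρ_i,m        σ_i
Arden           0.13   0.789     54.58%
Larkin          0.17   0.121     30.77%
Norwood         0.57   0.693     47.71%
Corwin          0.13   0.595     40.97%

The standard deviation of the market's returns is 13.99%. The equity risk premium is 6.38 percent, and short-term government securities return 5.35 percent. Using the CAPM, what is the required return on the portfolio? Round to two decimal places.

β_Arden = 0.789 × 54.58% / 13.99% = 3.0782
β_Larkin = 0.121 × 30.77% / 13.99% = 0.2661
β_Norwood = 0.693 × 47.71% / 13.99% = 2.3633
β_Corwin = 0.595 × 40.97% / 13.99% = 1.7425
β_P = Σ w_i β_i = 0.13×3.0782 + 0.17×0.2661 + 0.57×2.3633 + 0.13×1.7425 = 2.0190
E(R_P) = R_f + β_P × MRP = 5.35% + 2.0190 × 6.38% = 18.23%

18.23%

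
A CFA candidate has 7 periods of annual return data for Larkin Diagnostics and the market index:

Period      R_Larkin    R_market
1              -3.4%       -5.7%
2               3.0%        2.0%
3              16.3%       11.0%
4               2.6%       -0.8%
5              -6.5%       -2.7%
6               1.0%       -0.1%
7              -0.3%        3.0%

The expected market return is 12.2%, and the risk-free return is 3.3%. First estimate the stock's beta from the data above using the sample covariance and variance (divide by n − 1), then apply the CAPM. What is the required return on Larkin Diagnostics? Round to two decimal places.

14.26%

Mean R_i = (-3.4 + 3.0 + 16.3 + 2.6 − 6.5 + 1.0 − 0.3) / 7 = 1.8143%
Mean R_m = (-5.7 + 2.0 + 11.0 − 0.8 − 2.7 − 0.1 + 3.0) / 7 = 0.9571%
Σ(R_i − R̄_i)(R_m − R̄_m) = 206.9943  ⇒  Cov = 206.9943 / 6 = 34.4991
Σ(R_m − R̄_m)² = 168.0171  ⇒  Var(R_m) = 168.0171 / 6 = 28.0029
β = Cov / Var(R_m) = 34.4991 / 28.0029 = 1.2320
MRP = 12.2% − 3.3% = 8.90%
E(R) = R_f + β × MRP = 3.3% + 1.2320 × 8.9% = 14.26%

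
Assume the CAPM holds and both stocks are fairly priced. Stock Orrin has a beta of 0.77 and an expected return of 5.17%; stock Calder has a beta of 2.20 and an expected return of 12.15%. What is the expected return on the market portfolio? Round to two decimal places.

Both satisfy E(R) = R_f + β·MRP, so the slope of the SML is
MRP = (12.15% − 5.17%) / (2.20 − 0.77) = 6.98% / 1.43 = 4.8811%
R_f = E(R_Orrin) − β_Orrin·MRP = 5.17% − 0.77 × 4.8811% = 1.4116%
E(R_m) = R_f + MRP = 1.4116% + 4.8811% = 6.29%

6.29%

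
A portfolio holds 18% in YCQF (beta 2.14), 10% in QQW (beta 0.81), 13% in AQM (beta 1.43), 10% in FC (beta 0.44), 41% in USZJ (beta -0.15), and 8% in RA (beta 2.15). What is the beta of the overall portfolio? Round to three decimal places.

β_P = Σ w_i β_i = 0.18×2.14 + 0.10×0.81 + 0.13×1.43 + 0.10×0.44 + 0.41×-0.15 + 0.08×2.15 = 0.8066

0.807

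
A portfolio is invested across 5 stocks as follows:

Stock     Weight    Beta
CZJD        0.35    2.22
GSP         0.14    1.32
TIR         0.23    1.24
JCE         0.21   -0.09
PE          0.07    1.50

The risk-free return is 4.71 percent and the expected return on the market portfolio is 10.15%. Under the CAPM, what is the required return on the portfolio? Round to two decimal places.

β_P = Σ w_i β_i = 0.35×2.22 + 0.14×1.32 + 0.23×1.24 + 0.21×-0.09 + 0.07×1.50 = 1.3331
MRP = 10.15% − 4.71% = 5.44%
E(R_P) = R_f + β_P × MRP = 4.71% + 1.3331 × 5.44% = 11.96%

11.96%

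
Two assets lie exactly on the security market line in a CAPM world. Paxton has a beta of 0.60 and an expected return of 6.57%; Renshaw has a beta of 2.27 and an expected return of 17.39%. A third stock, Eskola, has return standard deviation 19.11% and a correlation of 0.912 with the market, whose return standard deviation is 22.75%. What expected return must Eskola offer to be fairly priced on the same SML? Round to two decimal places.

MRP = (17.39% − 6.57%) / (2.27 − 0.60) = 6.4790%
R_f = 6.57% − 0.60 × 6.4790% = 2.6826%
β_Eskola = ρ·σ_i/σ_m = 0.912 × 19.11 / 22.75 = 0.7661
E(R_Eskola) = R_f + β × MRP = 2.6826% + 0.7661 × 6.4790% = 7.65%

7.65%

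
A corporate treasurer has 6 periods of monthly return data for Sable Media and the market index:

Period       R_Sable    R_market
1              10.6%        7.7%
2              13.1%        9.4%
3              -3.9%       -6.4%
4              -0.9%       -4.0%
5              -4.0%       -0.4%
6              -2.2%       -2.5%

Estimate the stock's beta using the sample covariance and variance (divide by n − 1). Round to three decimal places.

1.114

Mean R_i = (10.6 + 13.1 − 3.9 − 0.9 − 4.0 − 2.2) / 6 = 2.1167%
Mean R_m = (7.7 + 9.4 − 6.4 − 4.0 − 0.4 − 2.5) / 6 = 0.6333%
Σ(R_i − R̄_i)(R_m − R̄_m) = 232.3767  ⇒  Cov = 232.3767 / 5 = 46.4753
Σ(R_m − R̄_m)² = 208.6133  ⇒  Var(R_m) = 208.6133 / 5 = 41.7227
β = Cov / Var(R_m) = 46.4753 / 41.7227 = 1.1139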